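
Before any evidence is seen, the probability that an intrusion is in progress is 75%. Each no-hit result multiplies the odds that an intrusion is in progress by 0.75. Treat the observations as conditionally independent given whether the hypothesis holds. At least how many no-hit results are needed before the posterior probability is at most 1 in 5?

Prior odds = 0.75/0.25 = 3.
Likelihood ratio per no-hit result = 0.75.
Target posterior odds = 0.2/0.8 = 0.25.
Need 3 × 0.75ⁿ ≤ 0.25, i.e. 0.75ⁿ ≤ 1/12.
0.75⁸ = 6561/65536 is still above 1/12 but 0.75⁹ = 19683/262144 is at or below it, so n = 9.

9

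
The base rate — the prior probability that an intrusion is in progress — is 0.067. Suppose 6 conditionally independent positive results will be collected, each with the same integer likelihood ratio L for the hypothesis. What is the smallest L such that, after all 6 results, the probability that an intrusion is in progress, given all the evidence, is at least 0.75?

Prior odds = 0.067/0.933 = 67/933.
Target odds = 0.75/0.25 = 3.
Need L⁶ ≥ 3 ÷ (67/933) = 2799/67.
1⁶ = 1 < 2799/67 ≤ 64 = 2⁶, so L = 2.

2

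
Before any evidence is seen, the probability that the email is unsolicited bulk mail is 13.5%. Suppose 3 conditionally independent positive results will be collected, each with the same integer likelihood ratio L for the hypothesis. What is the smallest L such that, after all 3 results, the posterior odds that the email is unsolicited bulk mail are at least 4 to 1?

3

Prior odds = 0.135/0.865 = 27/173.
Target odds = 4.
Need L³ ≥ 4 ÷ (27/173) = 692/27.
2³ = 8 < 692/27 ≤ 27 = 3³, so L = 3.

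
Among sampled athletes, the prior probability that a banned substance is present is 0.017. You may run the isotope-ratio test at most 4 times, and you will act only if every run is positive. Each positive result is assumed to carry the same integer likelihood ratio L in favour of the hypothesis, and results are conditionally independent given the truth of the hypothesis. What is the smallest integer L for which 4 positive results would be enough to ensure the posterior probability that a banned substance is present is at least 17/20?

Prior odds = 0.017/0.983 = 17/983.
Target odds = 0.85/0.15 = 17/3.
Need L⁴ ≥ 17/3 ÷ (17/983) = 983/3.
4⁴ = 256 < 983/3 ≤ 625 = 5⁴, so L = 5.

5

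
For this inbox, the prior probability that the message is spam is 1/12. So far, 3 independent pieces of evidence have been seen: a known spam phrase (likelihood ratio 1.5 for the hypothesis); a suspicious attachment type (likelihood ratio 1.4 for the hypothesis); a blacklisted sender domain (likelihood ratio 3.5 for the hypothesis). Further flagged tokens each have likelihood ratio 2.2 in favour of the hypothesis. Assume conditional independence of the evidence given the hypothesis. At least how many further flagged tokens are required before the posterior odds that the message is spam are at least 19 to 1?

Prior odds = (1/12)/(11/12) = 1/11.
Combined Bayes factor of the evidence already in hand = 1.5 × 1.4 × 3.5 = 7.35.
Odds after that evidence = (1/11) × 7.35 = 147/220.
Target odds = 19.
Need 2.2ⁿ ≥ 19 ÷ (147/220) = 4180/147.
2.2⁴ = 23.4256 falls short of 4180/147 but 2.2⁵ = 51.53632 reaches it, so n = 5.

5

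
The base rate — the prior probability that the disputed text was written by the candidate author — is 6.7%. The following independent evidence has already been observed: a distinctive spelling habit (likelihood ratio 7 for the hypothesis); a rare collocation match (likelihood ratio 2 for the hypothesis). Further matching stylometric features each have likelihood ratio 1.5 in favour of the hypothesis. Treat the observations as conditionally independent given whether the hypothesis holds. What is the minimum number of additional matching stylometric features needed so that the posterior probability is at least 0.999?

18

Prior odds = 0.067/0.933 = 67/933.
Combined Bayes factor of the evidence already in hand = 7 × 2 = 14.
Odds after that evidence = (67/933) × 14 = 938/933.
Target odds = 0.999/0.001 = 999.
Need 1.5ⁿ ≥ 999 ÷ (938/933) = 932067/938.
1.5¹⁷ = 129140163/131072 falls short of 932067/938 but 1.5¹⁸ = 387420489/262144 reaches it, so n = 18.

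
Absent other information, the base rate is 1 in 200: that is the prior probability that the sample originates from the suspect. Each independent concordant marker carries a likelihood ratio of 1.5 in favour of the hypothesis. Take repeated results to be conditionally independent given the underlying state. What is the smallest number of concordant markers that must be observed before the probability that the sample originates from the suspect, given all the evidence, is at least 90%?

19

Prior odds = 0.005/0.995 = 1/199.
Likelihood ratio per concordant marker = 1.5.
Target odds: 0.9 ÷ 0.1 = 9.
Need (1/199) × 1.5ⁿ ≥ 9, i.e. 1.5ⁿ ≥ 1791.
1.5¹⁸ = 387420489/262144 falls short of 1791 but 1.5¹⁹ ≈2216.84 reaches it, so n = 19.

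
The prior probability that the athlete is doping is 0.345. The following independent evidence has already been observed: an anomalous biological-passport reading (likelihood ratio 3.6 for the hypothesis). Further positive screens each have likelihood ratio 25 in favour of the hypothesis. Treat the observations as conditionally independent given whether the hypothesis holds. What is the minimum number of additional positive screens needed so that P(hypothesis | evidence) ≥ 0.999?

Prior odds = 0.345/0.655 = 69/131.
Bayes factor of the evidence already in hand = 3.6.
Odds after that evidence = (69/131) × 3.6 = 1242/655.
Target odds = 0.999/0.001 = 999.
Need 25ⁿ ≥ 999 ÷ (1242/655) = 24235/46.
25¹ = 25 falls short of 24235/46 but 25² = 625 reaches it, so n = 2.

2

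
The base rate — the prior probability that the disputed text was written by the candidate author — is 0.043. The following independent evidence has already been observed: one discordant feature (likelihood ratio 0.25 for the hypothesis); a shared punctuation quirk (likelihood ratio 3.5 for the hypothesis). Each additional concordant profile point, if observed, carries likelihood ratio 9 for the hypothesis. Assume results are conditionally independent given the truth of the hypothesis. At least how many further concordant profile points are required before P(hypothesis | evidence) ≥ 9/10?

Prior odds = 0.043/0.957 = 43/957.
Combined Bayes factor of the evidence already in hand = 0.25 × 3.5 = 0.875.
Odds after that evidence = (43/957) × 0.875 = 301/7656.
Target odds = 0.9/0.1 = 9.
Need 9ⁿ ≥ 9 ÷ (301/7656) = 68904/301.
9² = 81 falls short of 68904/301 but 9³ = 729 reaches it, so n = 3.

3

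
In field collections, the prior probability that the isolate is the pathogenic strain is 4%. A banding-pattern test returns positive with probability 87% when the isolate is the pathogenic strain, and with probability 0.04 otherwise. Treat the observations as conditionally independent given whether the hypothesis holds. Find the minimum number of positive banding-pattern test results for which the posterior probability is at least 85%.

Prior odds: 0.04 ÷ 0.96 = 1/24.
Likelihood ratio of a positive result = 0.87/0.04 = 21.75.
Target odds: 0.85 ÷ 0.15 = 17/3.
Require 21.75ⁿ ≥ 17/3 ÷ (1/24) = 136.
21.75¹ = 21.75 falls short of 136 but 21.75² = 473.0625 reaches it, so n = 2.

2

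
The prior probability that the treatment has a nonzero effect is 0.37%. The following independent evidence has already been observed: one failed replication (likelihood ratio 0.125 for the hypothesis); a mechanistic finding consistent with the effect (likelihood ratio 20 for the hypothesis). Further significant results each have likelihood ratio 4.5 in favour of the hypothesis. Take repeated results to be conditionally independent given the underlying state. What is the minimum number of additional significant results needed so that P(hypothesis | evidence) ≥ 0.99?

Prior odds = 0.0037/0.9963 = 37/9963.
Combined Bayes factor of the evidence already in hand = 0.125 × 20 = 2.5.
Odds after that evidence = (37/9963) × 2.5 = 185/19926.
Target odds = 0.99/0.01 = 99.
Need 4.5ⁿ ≥ 99 ÷ (185/19926) = 1972674/185.
4.5⁶ = 8303.765625 falls short of 1972674/185 but 4.5⁷ = 4782969/128 reaches it, so n = 7.

7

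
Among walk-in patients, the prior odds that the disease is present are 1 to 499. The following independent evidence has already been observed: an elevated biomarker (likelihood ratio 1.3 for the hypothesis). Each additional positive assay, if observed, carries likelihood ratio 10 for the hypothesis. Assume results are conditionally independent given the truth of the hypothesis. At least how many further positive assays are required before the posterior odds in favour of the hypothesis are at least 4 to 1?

Prior odds = 1/499.
Bayes factor of the evidence already in hand = 1.3.
Odds after that evidence = (1/499) × 1.3 = 13/4990.
Target odds = 4.
Need 10ⁿ ≥ 4 ÷ (13/4990) = 19960/13.
10³ = 1000 falls short of 19960/13 but 10⁴ = 10000 reaches it, so n = 4.

4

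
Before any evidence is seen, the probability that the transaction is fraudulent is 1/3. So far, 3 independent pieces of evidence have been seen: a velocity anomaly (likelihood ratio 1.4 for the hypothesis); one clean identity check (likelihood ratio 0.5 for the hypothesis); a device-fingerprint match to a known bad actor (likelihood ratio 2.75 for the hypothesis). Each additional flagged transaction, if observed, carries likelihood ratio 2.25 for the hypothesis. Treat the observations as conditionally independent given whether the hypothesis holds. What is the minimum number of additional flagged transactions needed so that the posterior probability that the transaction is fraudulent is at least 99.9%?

9

Prior odds = (1/3)/(2/3) = 0.5.
Combined Bayes factor of the evidence already in hand = 1.4 × 0.5 × 2.75 = 1.925.
Odds after that evidence = 0.5 × 1.925 = 0.9625.
Target odds = 0.999/0.001 = 999.
Need 2.25ⁿ ≥ 999 ÷ 0.9625 = 79920/77.
2.25⁸ = 43046721/65536 falls short of 79920/77 but 2.25⁹ = 387420489/262144 reaches it, so n = 9.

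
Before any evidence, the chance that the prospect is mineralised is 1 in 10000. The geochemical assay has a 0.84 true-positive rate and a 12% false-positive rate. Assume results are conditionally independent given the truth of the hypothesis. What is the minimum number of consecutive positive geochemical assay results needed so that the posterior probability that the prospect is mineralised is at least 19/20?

Prior odds = 0.0001/0.9999 = 1/9999.
Likelihood ratio of a positive result = 0.84/0.12 = 7.
Target odds: 0.95 ÷ 0.05 = 19.
Require 7ⁿ ≥ 19 ÷ (1/9999) = 189981.
7⁶ = 117649 falls short of 189981 but 7⁷ = 823543 reaches it, so n = 7.

7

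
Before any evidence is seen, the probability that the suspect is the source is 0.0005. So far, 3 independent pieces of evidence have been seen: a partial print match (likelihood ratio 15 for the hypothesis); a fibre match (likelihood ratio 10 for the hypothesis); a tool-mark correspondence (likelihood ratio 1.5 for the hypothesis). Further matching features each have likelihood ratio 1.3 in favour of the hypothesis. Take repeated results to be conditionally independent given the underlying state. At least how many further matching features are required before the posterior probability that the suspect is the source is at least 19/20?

20

Prior odds = 0.0005/0.9995 = 1/1999.
Combined Bayes factor of the evidence already in hand = 15 × 10 × 1.5 = 225.
Odds after that evidence = (1/1999) × 225 = 225/1999.
Target odds = 0.95/0.05 = 19.
Need 1.3ⁿ ≥ 19 ÷ (225/1999) = 37981/225.
1.3¹⁹ ≈146.192 falls short of 37981/225 but 1.3²⁰ ≈190.05 reaches it, so n = 20.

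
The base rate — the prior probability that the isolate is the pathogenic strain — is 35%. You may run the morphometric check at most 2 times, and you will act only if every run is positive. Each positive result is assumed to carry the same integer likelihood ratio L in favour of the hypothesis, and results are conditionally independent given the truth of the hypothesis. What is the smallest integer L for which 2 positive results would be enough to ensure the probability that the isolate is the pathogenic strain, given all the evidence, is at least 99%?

Prior odds = 0.35/0.65 = 7/13.
Target odds = 0.99/0.01 = 99.
Need L² ≥ 99 ÷ (7/13) = 1287/7.
13² = 169 < 1287/7 ≤ 196 = 14², so L = 14.

14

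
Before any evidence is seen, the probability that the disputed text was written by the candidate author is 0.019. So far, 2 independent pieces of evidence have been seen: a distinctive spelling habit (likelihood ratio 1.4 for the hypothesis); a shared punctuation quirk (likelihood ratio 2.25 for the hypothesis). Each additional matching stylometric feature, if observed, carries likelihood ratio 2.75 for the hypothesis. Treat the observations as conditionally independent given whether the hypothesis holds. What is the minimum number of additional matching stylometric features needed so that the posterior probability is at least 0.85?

5

Prior odds = 0.019/0.981 = 19/981.
Combined Bayes factor of the evidence already in hand = 1.4 × 2.25 = 3.15.
Odds after that evidence = (19/981) × 3.15 = 133/2180.
Target odds = 0.85/0.15 = 17/3.
Need 2.75ⁿ ≥ 17/3 ÷ (133/2180) = 37060/399.
2.75⁴ = 57.19140625 falls short of 37060/399 but 2.75⁵ = 161051/1024 reaches it, so n = 5.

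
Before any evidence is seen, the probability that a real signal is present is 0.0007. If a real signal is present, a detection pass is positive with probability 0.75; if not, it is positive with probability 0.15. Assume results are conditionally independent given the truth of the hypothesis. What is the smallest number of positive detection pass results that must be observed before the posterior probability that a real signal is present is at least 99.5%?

8

Prior odds: 0.0007 ÷ 0.9993 = 7/9993.
Likelihood ratio of a positive = 0.75/0.15 = 5.
Target odds: 0.995 ÷ 0.005 = 199.
Need (7/9993) × 5ⁿ ≥ 199, i.e. 5ⁿ ≥ 1988607/7.
5⁷ = 78125 falls short of 1988607/7 but 5⁸ = 390625 reaches it, so n = 8.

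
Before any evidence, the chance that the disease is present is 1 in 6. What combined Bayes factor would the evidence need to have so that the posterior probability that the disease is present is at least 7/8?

Prior odds = (1/6)/(5/6) = 0.2.
Target odds = 0.875/0.125 = 7.
Required Bayes factor = 7 ÷ 0.2 = 35.

35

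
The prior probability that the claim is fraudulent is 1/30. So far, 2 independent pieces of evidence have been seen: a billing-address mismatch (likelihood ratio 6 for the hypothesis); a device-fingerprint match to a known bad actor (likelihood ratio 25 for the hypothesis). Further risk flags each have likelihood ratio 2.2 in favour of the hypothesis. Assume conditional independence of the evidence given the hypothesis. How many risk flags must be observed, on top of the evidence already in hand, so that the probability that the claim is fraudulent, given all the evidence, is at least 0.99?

4

Prior odds = (1/30)/(29/30) = 1/29.
Combined Bayes factor of the evidence already in hand = 6 × 25 = 150.
Odds after that evidence = (1/29) × 150 = 150/29.
Target odds = 0.99/0.01 = 99.
Need 2.2ⁿ ≥ 99 ÷ (150/29) = 19.14.
2.2³ = 10.648 falls short of 19.14 but 2.2⁴ = 23.4256 reaches it, so n = 4.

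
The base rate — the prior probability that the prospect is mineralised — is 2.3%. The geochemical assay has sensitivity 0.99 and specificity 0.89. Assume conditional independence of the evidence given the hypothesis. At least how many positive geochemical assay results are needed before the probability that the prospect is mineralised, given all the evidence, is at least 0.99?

Prior odds: 0.023 ÷ 0.977 = 23/977.
False-positive rate = 1 − 0.89 = 0.11; likelihood ratio of a positive = 0.99/0.11 = 9.
Target odds: 0.99 ÷ 0.01 = 99.
Require 9ⁿ ≥ 99 ÷ (23/977) = 96723/23.
9³ = 729 falls short of 96723/23 but 9⁴ = 6561 reaches it, so n = 4.

4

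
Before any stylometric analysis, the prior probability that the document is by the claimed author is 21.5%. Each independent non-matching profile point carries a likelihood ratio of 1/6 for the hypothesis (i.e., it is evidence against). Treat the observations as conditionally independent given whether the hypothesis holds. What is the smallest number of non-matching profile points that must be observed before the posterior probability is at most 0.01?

2

Prior odds: 0.215 ÷ 0.785 = 43/157.
Likelihood ratio per non-matching profile point = 1/6.
Target posterior odds = 0.01/0.99 = 1/99.
Require (1/6)ⁿ ≤ 1/99 ÷ (43/157) = 157/4257.
(1/6)¹ = 1/6 is still above 157/4257 but (1/6)² = 1/36 is at or below it, so n = 2.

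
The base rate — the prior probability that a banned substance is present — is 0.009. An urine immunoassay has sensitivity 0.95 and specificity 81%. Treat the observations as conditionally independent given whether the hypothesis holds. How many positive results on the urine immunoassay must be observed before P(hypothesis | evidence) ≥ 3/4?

4

Prior odds = 0.009/0.991 = 9/991.
False-positive rate = 1 − 0.81 = 0.19; likelihood ratio of a positive = 0.95/0.19 = 5.
Target posterior odds = 0.75/0.25 = 3.
Require 5ⁿ ≥ 3 ÷ (9/991) = 991/3.
5³ = 125 falls short of 991/3 but 5⁴ = 625 reaches it, so n = 4.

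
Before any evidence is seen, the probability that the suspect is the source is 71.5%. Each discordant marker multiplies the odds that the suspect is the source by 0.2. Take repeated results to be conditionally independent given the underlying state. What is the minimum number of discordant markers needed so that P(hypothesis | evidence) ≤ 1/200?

4

Prior odds: 0.715 ÷ 0.285 = 143/57.
Likelihood ratio per discordant marker = 0.2.
Target posterior odds = 0.005/0.995 = 1/199.
Need (143/57) × 0.2ⁿ ≤ 1/199, i.e. 0.2ⁿ ≤ 57/28457.
0.2³ = 0.008 is still above 57/28457 but 0.2⁴ = 0.0016 is at or below it, so n = 4.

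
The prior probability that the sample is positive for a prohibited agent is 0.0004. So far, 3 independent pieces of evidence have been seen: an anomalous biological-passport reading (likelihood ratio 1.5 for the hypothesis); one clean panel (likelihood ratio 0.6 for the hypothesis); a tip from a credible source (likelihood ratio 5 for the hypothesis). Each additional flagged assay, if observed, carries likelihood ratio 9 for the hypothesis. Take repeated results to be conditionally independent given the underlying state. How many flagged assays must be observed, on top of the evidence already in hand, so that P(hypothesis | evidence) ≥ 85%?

4

Prior odds = 0.0004/0.9996 = 1/2499.
Combined Bayes factor of the evidence already in hand = 1.5 × 0.6 × 5 = 4.5.
Odds after that evidence = (1/2499) × 4.5 = 3/1666.
Target odds = 0.85/0.15 = 17/3.
Need 9ⁿ ≥ 17/3 ÷ (3/1666) = 28322/9.
9³ = 729 falls short of 28322/9 but 9⁴ = 6561 reaches it, so n = 4.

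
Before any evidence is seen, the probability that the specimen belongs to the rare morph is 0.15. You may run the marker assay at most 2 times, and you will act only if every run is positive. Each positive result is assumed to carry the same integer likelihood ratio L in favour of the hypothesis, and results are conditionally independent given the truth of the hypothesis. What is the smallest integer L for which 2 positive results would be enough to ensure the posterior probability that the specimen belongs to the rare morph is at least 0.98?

Prior odds = 0.15/0.85 = 3/17.
Target odds = 0.98/0.02 = 49.
Need L² ≥ 49 ÷ (3/17) = 833/3.
16² = 256 < 833/3 ≤ 289 = 17², so L = 17.

17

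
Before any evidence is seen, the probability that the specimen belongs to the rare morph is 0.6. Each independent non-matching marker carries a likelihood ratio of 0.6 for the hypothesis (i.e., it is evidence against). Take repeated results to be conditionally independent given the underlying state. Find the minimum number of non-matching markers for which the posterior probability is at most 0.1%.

15

Prior odds = 0.6/0.4 = 1.5.
Likelihood ratio per non-matching marker = 0.6.
Target posterior odds = 0.001/0.999 = 1/999.
Require 0.6ⁿ ≤ 1/999 ÷ 1.5 = 2/2997.
0.6¹⁴ ≈0.000783642 is still above 2/2997 but 0.6¹⁵ ≈0.000470185 is at or below it, so n = 15.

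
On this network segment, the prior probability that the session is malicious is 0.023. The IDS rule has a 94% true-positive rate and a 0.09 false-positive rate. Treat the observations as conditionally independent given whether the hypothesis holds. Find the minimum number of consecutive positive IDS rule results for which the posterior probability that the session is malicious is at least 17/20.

3

Prior odds: 0.023 ÷ 0.977 = 23/977.
Likelihood ratio of a positive result = 0.94/0.09 = 94/9.
Target odds: 0.85 ÷ 0.15 = 17/3.
Need (23/977) × (94/9)ⁿ ≥ 17/3, i.e. (94/9)ⁿ ≥ 16609/69.
(94/9)² = 8836/81 falls short of 16609/69 but (94/9)³ = 830584/729 reaches it, so n = 3.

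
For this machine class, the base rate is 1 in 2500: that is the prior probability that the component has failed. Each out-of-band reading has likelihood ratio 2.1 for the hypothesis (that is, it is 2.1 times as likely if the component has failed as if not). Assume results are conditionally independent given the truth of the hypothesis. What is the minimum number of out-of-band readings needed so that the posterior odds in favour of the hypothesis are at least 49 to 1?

Prior odds = 0.0004/0.9996 = 1/2499.
Likelihood ratio per out-of-band reading = 2.1.
Target odds = 49.
Need (1/2499) × 2.1ⁿ ≥ 49, i.e. 2.1ⁿ ≥ 122451.
2.1¹⁵ ≈68122.3 falls short of 122451 but 2.1¹⁶ ≈143057 reaches it, so n = 16.

16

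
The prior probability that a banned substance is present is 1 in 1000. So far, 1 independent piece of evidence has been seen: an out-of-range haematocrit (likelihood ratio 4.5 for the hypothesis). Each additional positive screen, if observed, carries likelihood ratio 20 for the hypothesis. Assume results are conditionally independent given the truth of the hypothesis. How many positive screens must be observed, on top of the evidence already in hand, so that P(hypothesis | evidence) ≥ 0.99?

Prior odds = 0.001/0.999 = 1/999.
Bayes factor of the evidence already in hand = 4.5.
Odds after that evidence = (1/999) × 4.5 = 1/222.
Target odds = 0.99/0.01 = 99.
Need 20ⁿ ≥ 99 ÷ (1/222) = 21978.
20³ = 8000 falls short of 21978 but 20⁴ = 160000 reaches it, so n = 4.

4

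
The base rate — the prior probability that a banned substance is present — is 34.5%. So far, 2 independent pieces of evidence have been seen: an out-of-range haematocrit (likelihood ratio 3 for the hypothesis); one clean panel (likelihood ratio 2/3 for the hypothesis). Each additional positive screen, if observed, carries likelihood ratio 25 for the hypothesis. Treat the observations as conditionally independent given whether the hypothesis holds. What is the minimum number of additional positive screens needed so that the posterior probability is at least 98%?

Prior odds = 0.345/0.655 = 69/131.
Combined Bayes factor of the evidence already in hand = 3 × (2/3) = 2.
Odds after that evidence = (69/131) × 2 = 138/131.
Target odds = 0.98/0.02 = 49.
Need 25ⁿ ≥ 49 ÷ (138/131) = 6419/138.
25¹ = 25 falls short of 6419/138 but 25² = 625 reaches it, so n = 2.

2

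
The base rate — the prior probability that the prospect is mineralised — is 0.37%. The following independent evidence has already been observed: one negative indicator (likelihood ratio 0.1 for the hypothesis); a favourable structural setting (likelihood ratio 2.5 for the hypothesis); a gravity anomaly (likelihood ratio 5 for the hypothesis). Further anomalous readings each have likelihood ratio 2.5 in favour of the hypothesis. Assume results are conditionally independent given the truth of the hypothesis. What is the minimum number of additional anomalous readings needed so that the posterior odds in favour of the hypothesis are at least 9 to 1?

Prior odds = 0.0037/0.9963 = 37/9963.
Combined Bayes factor of the evidence already in hand = 0.1 × 2.5 × 5 = 1.25.
Odds after that evidence = (37/9963) × 1.25 = 185/39852.
Target odds = 9.
Need 2.5ⁿ ≥ 9 ÷ (185/39852) = 358668/185.
2.5⁸ = 390625/256 falls short of 358668/185 but 2.5⁹ = 1953125/512 reaches it, so n = 9.

9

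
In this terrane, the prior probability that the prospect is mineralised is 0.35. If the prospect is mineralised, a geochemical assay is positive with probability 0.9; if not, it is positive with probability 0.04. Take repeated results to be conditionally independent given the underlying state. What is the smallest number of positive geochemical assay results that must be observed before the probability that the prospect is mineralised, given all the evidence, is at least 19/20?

2

Prior odds = 0.35/0.65 = 7/13.
Likelihood ratio of a positive = 0.9/0.04 = 22.5.
Target posterior odds = 0.95/0.05 = 19.
Require 22.5ⁿ ≥ 19 ÷ (7/13) = 247/7.
22.5¹ = 22.5 falls short of 247/7 but 22.5² = 506.25 reaches it, so n = 2.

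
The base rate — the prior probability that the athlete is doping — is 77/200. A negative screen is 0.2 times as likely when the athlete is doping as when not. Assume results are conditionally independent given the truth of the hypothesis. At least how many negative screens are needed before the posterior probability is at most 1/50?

3

Prior odds = 0.385/0.615 = 77/123.
Likelihood ratio per negative screen = 0.2.
Target odds: 0.02 ÷ 0.98 = 1/49.
Require 0.2ⁿ ≤ 1/49 ÷ (77/123) = 123/3773.
0.2² = 0.04 is still above 123/3773 but 0.2³ = 0.008 is at or below it, so n = 3.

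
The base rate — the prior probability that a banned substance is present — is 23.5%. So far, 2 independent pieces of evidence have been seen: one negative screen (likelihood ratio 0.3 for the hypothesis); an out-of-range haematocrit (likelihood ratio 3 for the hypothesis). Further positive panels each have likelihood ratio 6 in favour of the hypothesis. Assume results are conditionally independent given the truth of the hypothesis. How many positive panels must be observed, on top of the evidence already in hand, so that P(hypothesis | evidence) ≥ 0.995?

Prior odds = 0.235/0.765 = 47/153.
Combined Bayes factor of the evidence already in hand = 0.3 × 3 = 0.9.
Odds after that evidence = (47/153) × 0.9 = 47/170.
Target odds = 0.995/0.005 = 199.
Need 6ⁿ ≥ 199 ÷ (47/170) = 33830/47.
6³ = 216 falls short of 33830/47 but 6⁴ = 1296 reaches it, so n = 4.

4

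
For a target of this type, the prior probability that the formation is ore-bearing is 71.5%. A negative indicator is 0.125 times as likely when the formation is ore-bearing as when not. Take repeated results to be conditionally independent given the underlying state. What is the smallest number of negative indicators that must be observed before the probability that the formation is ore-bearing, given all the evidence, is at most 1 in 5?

Prior odds = 0.715/0.285 = 143/57.
Likelihood ratio per negative indicator = 0.125.
Target posterior odds = 0.2/0.8 = 0.25.
Require 0.125ⁿ ≤ 0.25 ÷ (143/57) = 57/572.
0.125¹ = 0.125 is still above 57/572 but 0.125² = 0.015625 is at or below it, so n = 2.

2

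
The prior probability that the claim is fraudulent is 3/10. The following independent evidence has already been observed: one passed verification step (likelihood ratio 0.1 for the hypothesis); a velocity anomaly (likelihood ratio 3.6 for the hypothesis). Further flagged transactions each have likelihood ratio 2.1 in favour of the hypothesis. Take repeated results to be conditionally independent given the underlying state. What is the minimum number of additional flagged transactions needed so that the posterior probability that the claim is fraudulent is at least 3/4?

4

Prior odds = 0.3/0.7 = 3/7.
Combined Bayes factor of the evidence already in hand = 0.1 × 3.6 = 0.36.
Odds after that evidence = (3/7) × 0.36 = 27/175.
Target odds = 0.75/0.25 = 3.
Need 2.1ⁿ ≥ 3 ÷ (27/175) = 175/9.
2.1³ = 9.261 falls short of 175/9 but 2.1⁴ = 19.4481 reaches it, so n = 4.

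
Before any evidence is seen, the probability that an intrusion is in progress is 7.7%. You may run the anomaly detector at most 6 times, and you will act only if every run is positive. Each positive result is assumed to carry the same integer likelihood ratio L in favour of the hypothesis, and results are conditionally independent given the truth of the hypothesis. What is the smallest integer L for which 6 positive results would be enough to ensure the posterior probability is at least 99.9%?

Prior odds = 0.077/0.923 = 77/923.
Target odds = 0.999/0.001 = 999.
Need L⁶ ≥ 999 ÷ (77/923) = 922077/77.
4⁶ = 4096 < 922077/77 ≤ 15625 = 5⁶, so L = 5.

5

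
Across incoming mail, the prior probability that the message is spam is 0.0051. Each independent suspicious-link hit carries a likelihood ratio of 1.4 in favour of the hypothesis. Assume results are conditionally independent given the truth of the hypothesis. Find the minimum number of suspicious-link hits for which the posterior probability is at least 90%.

Prior odds: 0.0051 ÷ 0.9949 = 51/9949.
Likelihood ratio per suspicious-link hit = 1.4.
Target posterior odds = 0.9/0.1 = 9.
Require 1.4ⁿ ≥ 9 ÷ (51/9949) = 29847/17.
1.4²² ≈1639.9 falls short of 29847/17 but 1.4²³ ≈2295.86 reaches it, so n = 23.

23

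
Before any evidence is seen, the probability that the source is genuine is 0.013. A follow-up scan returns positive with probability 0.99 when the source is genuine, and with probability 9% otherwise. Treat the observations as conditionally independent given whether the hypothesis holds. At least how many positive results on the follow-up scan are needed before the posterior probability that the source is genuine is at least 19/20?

4

Prior odds = 0.013/0.987 = 13/987.
Likelihood ratio of a positive result = 0.99/0.09 = 11.
Target posterior odds = 0.95/0.05 = 19.
Need (13/987) × 11ⁿ ≥ 19, i.e. 11ⁿ ≥ 18753/13.
11³ = 1331 falls short of 18753/13 but 11⁴ = 14641 reaches it, so n = 4.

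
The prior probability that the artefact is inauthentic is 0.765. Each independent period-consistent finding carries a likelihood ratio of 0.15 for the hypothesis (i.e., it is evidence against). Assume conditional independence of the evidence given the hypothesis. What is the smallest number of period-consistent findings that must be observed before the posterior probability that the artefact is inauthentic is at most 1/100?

4

Prior odds: 0.765 ÷ 0.235 = 153/47.
Likelihood ratio per period-consistent finding = 0.15.
Target odds: 0.01 ÷ 0.99 = 1/99.
Require 0.15ⁿ ≤ 1/99 ÷ (153/47) = 47/15147.
0.15³ = 0.003375 is still above 47/15147 but 0.15⁴ = 81/160000 is at or below it, so n = 4.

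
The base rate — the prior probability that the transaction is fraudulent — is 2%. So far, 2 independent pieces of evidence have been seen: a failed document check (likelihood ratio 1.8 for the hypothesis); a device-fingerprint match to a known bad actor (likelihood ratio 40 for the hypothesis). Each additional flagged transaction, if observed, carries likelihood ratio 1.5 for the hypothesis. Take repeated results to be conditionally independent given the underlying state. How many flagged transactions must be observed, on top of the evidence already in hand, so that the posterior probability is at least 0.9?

Prior odds = 0.02/0.98 = 1/49.
Combined Bayes factor of the evidence already in hand = 1.8 × 40 = 72.
Odds after that evidence = (1/49) × 72 = 72/49.
Target odds = 0.9/0.1 = 9.
Need 1.5ⁿ ≥ 9 ÷ (72/49) = 6.125.
1.5⁴ = 5.0625 falls short of 6.125 but 1.5⁵ = 7.59375 reaches it, so n = 5.

5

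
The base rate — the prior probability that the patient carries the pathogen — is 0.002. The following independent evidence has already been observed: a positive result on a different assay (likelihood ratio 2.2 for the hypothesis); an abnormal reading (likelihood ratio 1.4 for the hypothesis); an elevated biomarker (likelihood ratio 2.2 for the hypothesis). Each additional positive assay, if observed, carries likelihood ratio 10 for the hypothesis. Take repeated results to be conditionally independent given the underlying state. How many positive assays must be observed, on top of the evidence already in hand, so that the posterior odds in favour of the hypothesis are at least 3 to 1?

3

Prior odds = 0.002/0.998 = 1/499.
Combined Bayes factor of the evidence already in hand = 2.2 × 1.4 × 2.2 = 6.776.
Odds after that evidence = (1/499) × 6.776 = 847/62375.
Target odds = 3.
Need 10ⁿ ≥ 3 ÷ (847/62375) = 187125/847.
10² = 100 falls short of 187125/847 but 10³ = 1000 reaches it, so n = 3.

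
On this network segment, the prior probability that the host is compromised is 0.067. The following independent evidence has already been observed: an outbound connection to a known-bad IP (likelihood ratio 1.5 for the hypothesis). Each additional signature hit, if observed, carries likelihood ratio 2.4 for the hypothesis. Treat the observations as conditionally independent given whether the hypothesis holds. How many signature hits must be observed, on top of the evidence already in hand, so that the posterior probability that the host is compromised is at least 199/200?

9

Prior odds = 0.067/0.933 = 67/933.
Bayes factor of the evidence already in hand = 1.5.
Odds after that evidence = (67/933) × 1.5 = 67/622.
Target odds = 0.995/0.005 = 199.
Need 2.4ⁿ ≥ 199 ÷ (67/622) = 123778/67.
2.4⁸ = 429981696/390625 falls short of 123778/67 but 2.4⁹ ≈2641.81 reaches it, so n = 9.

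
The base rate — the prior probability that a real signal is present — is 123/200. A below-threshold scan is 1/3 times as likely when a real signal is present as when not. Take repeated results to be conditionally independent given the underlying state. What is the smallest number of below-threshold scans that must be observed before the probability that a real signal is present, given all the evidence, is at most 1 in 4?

2

Prior odds: 0.615 ÷ 0.385 = 123/77.
Likelihood ratio per below-threshold scan = 1/3.
Target odds: 0.25 ÷ 0.75 = 1/3.
Need (123/77) × (1/3)ⁿ ≤ 1/3, i.e. (1/3)ⁿ ≤ 77/369.
(1/3)¹ = 1/3 is still above 77/369 but (1/3)² = 1/9 is at or below it, so n = 2.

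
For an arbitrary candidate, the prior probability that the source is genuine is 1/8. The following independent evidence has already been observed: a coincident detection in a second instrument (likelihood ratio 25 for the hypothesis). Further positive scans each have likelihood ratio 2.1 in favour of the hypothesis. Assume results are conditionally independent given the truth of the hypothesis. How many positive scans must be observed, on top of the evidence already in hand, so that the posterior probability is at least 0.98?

Prior odds = 0.125/0.875 = 1/7.
Bayes factor of the evidence already in hand = 25.
Odds after that evidence = (1/7) × 25 = 25/7.
Target odds = 0.98/0.02 = 49.
Need 2.1ⁿ ≥ 49 ÷ (25/7) = 13.72.
2.1³ = 9.261 falls short of 13.72 but 2.1⁴ = 19.4481 reaches it, so n = 4.

4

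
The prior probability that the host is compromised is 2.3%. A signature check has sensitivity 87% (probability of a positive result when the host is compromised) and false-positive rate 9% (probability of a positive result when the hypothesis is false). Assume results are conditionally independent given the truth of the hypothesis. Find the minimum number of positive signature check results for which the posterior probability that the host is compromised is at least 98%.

Prior odds: 0.023 ÷ 0.977 = 23/977.
Likelihood ratio of a positive result = 0.87/0.09 = 29/3.
Target posterior odds = 0.98/0.02 = 49.
Need (23/977) × (29/3)ⁿ ≥ 49, i.e. (29/3)ⁿ ≥ 47873/23.
(29/3)³ = 24389/27 falls short of 47873/23 but (29/3)⁴ = 707281/81 reaches it, so n = 4.

4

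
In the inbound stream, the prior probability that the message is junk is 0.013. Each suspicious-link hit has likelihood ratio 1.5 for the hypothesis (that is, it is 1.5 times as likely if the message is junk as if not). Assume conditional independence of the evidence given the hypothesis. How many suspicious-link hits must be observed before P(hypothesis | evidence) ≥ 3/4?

Prior odds = 0.013/0.987 = 13/987.
Likelihood ratio per suspicious-link hit = 1.5.
Target odds: 0.75 ÷ 0.25 = 3.
Need (13/987) × 1.5ⁿ ≥ 3, i.e. 1.5ⁿ ≥ 2961/13.
1.5¹³ = 1594323/8192 falls short of 2961/13 but 1.5¹⁴ = 4782969/16384 reaches it, so n = 14.

14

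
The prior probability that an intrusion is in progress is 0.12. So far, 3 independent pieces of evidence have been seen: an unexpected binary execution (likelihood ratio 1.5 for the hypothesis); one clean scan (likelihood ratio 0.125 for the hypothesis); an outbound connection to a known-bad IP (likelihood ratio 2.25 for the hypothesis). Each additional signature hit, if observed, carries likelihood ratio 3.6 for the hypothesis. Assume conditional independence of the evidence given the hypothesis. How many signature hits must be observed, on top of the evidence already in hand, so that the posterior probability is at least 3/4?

Prior odds = 0.12/0.88 = 3/22.
Combined Bayes factor of the evidence already in hand = 1.5 × 0.125 × 2.25 = 0.421875.
Odds after that evidence = (3/22) × 0.421875 = 81/1408.
Target odds = 0.75/0.25 = 3.
Need 3.6ⁿ ≥ 3 ÷ (81/1408) = 1408/27.
3.6³ = 46.656 falls short of 1408/27 but 3.6⁴ = 167.9616 reaches it, so n = 4.

4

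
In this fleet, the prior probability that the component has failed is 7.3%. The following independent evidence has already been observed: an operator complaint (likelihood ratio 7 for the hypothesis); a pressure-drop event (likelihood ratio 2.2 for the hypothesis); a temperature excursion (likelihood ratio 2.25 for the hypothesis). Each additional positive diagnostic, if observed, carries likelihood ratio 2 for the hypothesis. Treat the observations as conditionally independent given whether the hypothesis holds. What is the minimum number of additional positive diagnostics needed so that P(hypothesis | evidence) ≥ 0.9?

Prior odds = 0.073/0.927 = 73/927.
Combined Bayes factor of the evidence already in hand = 7 × 2.2 × 2.25 = 34.65.
Odds after that evidence = (73/927) × 34.65 = 5621/2060.
Target odds = 0.9/0.1 = 9.
Need 2ⁿ ≥ 9 ÷ (5621/2060) = 18540/5621.
2¹ = 2 falls short of 18540/5621 but 2² = 4 reaches it, so n = 2.

2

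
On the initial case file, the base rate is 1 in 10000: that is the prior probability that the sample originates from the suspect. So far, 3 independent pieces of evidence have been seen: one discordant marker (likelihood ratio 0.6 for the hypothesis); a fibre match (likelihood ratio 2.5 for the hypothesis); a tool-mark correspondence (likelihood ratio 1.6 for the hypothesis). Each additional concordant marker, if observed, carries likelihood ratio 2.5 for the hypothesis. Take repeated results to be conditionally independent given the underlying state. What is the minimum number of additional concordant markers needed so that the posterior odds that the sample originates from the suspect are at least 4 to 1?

11

Prior odds = 0.0001/0.9999 = 1/9999.
Combined Bayes factor of the evidence already in hand = 0.6 × 2.5 × 1.6 = 2.4.
Odds after that evidence = (1/9999) × 2.4 = 4/16665.
Target odds = 4.
Need 2.5ⁿ ≥ 4 ÷ (4/16665) = 16665.
2.5¹⁰ = 9765625/1024 falls short of 16665 but 2.5¹¹ = 48828125/2048 reaches it, so n = 11.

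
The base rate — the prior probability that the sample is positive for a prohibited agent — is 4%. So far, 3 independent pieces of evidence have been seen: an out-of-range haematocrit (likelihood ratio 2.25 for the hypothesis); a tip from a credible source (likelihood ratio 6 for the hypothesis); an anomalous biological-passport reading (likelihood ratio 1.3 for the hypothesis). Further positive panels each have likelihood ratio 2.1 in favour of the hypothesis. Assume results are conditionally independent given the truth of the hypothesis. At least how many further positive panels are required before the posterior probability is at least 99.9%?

10

Prior odds = 0.04/0.96 = 1/24.
Combined Bayes factor of the evidence already in hand = 2.25 × 6 × 1.3 = 17.55.
Odds after that evidence = (1/24) × 17.55 = 0.73125.
Target odds = 0.999/0.001 = 999.
Need 2.1ⁿ ≥ 999 ÷ 0.73125 = 17760/13.
2.1⁹ ≈794.28 falls short of 17760/13 but 2.1¹⁰ ≈1667.99 reaches it, so n = 10.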